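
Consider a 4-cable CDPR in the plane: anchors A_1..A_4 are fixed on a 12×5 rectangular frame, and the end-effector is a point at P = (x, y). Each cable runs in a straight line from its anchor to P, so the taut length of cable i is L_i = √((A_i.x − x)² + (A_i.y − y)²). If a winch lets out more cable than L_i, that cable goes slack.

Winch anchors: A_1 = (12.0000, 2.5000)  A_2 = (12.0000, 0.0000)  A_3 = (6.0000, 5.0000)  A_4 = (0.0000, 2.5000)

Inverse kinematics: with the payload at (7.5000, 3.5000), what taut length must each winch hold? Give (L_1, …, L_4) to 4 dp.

(4.6098, 5.7009, 2.1213, 7.5664)

cable 1: Δx=4.5000, Δy=-1.0000; L_1 = √(Δx²+Δy²) = 4.6098
cable 2: Δx=4.5000, Δy=-3.5000; L_2 = √(Δx²+Δy²) = 5.7009
cable 3: Δx=-1.5000, Δy=1.5000; L_3 = √(Δx²+Δy²) = 2.1213
cable 4: Δx=-7.5000, Δy=-1.0000; L_4 = √(Δx²+Δy²) = 7.5664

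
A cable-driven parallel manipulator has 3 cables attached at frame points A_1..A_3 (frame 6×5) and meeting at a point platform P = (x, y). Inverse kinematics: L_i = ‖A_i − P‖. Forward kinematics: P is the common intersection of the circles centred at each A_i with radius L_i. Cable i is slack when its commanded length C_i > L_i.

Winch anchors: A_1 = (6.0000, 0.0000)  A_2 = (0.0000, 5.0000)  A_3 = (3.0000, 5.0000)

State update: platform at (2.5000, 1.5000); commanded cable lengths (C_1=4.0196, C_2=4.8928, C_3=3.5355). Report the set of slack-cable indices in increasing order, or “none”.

1, 2

cable 1: L_1 = ‖A_1−P‖ = 3.8079;  C_1 = 4.0196 → slack
cable 2: L_2 = ‖A_2−P‖ = 4.3012;  C_2 = 4.8928 → slack
cable 3: L_3 = ‖A_3−P‖ = 3.5355;  C_3 = 3.5355 → taut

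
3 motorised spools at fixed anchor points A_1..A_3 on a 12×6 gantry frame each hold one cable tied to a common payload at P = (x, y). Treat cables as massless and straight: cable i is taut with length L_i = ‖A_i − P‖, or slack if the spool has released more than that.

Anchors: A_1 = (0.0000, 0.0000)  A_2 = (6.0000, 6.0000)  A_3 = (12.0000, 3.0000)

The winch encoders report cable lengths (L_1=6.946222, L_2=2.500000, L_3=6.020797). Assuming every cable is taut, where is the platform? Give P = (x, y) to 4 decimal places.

(6.0000, 3.5000)

expand ‖A_i−P‖²=L_i² and subtract eq 1 (q_i ≔ ‖A_i‖²−L_i²)
q_1 = 0.0000+0.0000−48.2500 = -48.2500
eq1−eq2 → [-12.0000  -12.0000]·P = -114.0000
eq1−eq3 → [-24.0000  -6.0000]·P = -165.0000
2×2 solve → P = (6.0000, 3.5000)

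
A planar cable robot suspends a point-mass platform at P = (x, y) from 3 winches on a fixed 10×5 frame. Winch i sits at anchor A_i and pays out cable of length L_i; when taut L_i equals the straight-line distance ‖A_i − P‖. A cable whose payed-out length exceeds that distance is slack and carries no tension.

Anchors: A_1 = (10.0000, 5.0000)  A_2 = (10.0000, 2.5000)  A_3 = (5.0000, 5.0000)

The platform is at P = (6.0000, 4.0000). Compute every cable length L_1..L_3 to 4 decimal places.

L_1 = √((10.0000−6.0000)² + (5.0000−4.0000)²) = 4.1231
L_2 = √((10.0000−6.0000)² + (2.5000−4.0000)²) = 4.2720
L_3 = √((5.0000−6.0000)² + (5.0000−4.0000)²) = 1.4142

(4.1231, 4.2720, 1.4142)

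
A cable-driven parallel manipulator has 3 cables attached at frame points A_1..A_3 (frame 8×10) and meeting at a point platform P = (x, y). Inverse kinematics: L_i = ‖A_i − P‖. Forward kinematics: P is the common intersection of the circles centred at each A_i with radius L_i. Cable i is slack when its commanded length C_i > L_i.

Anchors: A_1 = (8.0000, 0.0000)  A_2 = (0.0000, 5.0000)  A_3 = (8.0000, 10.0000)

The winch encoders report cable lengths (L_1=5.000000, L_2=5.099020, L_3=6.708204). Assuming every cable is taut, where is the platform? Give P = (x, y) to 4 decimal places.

circle eqns → linear via eq_j − eq_1; set k_j = A_j·A_j − L_j²
k_1 = 64.0000+0.0000−25.0000 = 39.0000
16.0000·x − 10.0000·y = k_1−k_2 = 40.0000
0.0000·x − 20.0000·y = k_1−k_3 = -80.0000
solve first two rows → x=5.0000, y=4.0000

(5.0000, 4.0000)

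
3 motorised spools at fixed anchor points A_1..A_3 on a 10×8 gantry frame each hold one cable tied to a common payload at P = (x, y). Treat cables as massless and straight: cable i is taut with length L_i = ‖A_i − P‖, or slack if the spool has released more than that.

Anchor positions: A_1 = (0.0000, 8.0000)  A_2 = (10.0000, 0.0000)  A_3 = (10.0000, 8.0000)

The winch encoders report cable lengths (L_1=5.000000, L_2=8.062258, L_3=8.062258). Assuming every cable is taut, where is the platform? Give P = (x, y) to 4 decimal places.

circle eqns → linear via eq_j − eq_1; set c_j = A_j·A_j − L_j²
c_1 = 0.0000+64.0000−25.0000 = 39.0000
-20.0000·x + 16.0000·y = c_1−c_2 = 4.0000
-20.0000·x + 0.0000·y = c_1−c_3 = -60.0000
solve first two rows → x=3.0000, y=4.0000

(3.0000, 4.0000)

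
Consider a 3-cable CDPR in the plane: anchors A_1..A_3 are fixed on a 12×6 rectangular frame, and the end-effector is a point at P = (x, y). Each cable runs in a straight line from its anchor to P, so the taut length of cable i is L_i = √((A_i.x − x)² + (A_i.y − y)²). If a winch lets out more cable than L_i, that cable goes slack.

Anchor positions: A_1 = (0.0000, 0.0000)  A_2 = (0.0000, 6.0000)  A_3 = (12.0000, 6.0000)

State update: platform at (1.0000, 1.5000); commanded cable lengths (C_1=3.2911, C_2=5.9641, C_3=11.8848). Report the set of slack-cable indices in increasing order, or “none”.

1, 2

cable 1: L_1 = ‖A_1−P‖ = 1.8028;  C_1 = 3.2911 → slack
cable 2: L_2 = ‖A_2−P‖ = 4.6098;  C_2 = 5.9641 → slack
cable 3: L_3 = ‖A_3−P‖ = 11.8849;  C_3 = 11.8848 → taut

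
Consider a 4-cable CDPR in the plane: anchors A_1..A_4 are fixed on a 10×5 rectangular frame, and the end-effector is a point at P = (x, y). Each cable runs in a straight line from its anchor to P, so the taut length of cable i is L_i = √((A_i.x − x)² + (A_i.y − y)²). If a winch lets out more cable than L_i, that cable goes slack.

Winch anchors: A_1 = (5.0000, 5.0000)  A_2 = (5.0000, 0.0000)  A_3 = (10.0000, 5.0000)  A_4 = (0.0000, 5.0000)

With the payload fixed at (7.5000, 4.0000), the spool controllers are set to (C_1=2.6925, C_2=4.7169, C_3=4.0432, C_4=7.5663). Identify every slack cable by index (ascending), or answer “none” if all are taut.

3

cable 1: L_1 = ‖A_1−P‖ = 2.6926;  C_1 = 2.6925 → taut
cable 2: L_2 = ‖A_2−P‖ = 4.7170;  C_2 = 4.7169 → taut
cable 3: L_3 = ‖A_3−P‖ = 2.6926;  C_3 = 4.0432 → slack
cable 4: L_4 = ‖A_4−P‖ = 7.5664;  C_4 = 7.5663 → taut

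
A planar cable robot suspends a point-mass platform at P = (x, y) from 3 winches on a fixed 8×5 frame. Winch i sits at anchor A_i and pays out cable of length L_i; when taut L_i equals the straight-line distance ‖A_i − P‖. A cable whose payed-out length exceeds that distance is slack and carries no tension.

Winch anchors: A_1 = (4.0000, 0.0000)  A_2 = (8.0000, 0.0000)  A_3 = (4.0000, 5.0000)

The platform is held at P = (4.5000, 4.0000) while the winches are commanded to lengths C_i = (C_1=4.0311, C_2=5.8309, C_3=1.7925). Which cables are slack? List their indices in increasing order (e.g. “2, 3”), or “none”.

2, 3

cable 1: √((-0.5000)²+(-4.0000)²)=4.0311, C_1=4.0311: taut
cable 2: √((3.5000)²+(-4.0000)²)=5.3151, C_2=5.8309: slack
cable 3: √((-0.5000)²+(1.0000)²)=1.1180, C_3=1.7925: slack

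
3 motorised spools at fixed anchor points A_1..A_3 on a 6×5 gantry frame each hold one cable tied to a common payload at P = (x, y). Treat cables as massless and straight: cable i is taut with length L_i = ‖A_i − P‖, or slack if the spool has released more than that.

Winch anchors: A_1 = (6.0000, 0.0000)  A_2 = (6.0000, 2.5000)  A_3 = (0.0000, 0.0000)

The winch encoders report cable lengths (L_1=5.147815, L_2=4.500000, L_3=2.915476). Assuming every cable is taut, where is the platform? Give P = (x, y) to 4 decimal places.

(1.5000, 2.5000)

circle eqns → linear via eq_j − eq_1; set c_j = A_j·A_j − L_j²
c_1 = 36.0000+0.0000−26.5000 = 9.5000
0.0000·x − 5.0000·y = c_1−c_2 = -12.5000
12.0000·x + 0.0000·y = c_1−c_3 = 18.0000
solve first two rows → x=1.5000, y=2.5000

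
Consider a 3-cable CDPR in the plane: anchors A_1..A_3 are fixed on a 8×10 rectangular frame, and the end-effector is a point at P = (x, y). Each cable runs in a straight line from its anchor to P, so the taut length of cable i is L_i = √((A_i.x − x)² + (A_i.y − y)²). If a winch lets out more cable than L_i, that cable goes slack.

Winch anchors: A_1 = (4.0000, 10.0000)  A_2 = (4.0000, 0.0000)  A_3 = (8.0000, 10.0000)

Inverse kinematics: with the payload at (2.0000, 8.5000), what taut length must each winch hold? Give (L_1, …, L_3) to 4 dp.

(2.5000, 8.7321, 6.1847)

L_1: Δ = A_1−P = (2.0000, 1.5000) → ‖Δ‖ = √6.2500 = 2.5000
L_2: Δ = A_2−P = (2.0000, -8.5000) → ‖Δ‖ = √76.2500 = 8.7321
L_3: Δ = A_3−P = (6.0000, 1.5000) → ‖Δ‖ = √38.2500 = 6.1847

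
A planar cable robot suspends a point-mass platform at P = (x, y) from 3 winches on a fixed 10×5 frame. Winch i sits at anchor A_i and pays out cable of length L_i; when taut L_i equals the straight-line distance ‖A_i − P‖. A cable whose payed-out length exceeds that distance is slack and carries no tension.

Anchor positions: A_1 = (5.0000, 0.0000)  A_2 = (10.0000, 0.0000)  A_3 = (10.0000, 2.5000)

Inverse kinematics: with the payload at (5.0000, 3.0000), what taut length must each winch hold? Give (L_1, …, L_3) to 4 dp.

L_1 = √((5.0000−5.0000)² + (0.0000−3.0000)²) = 3.0000
L_2 = √((10.0000−5.0000)² + (0.0000−3.0000)²) = 5.8310
L_3 = √((10.0000−5.0000)² + (2.5000−3.0000)²) = 5.0249

(3.0000, 5.8310, 5.0249)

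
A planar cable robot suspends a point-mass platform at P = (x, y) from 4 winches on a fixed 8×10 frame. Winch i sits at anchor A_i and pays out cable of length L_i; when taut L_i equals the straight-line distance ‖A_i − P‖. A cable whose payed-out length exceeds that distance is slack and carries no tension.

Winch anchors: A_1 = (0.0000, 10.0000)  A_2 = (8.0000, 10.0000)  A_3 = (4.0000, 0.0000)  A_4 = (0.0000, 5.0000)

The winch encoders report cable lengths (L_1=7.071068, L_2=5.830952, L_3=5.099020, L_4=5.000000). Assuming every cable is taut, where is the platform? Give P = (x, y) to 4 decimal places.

(5.0000, 5.0000)

each cable: (A_i−P)·(A_i−P) = L_i²; let k_i = ‖A_i‖²−L_i²
k_1 = 0.0000+100.0000−50.0000 = 50.0000
row 1: -16.0000x + 0.0000y = -80.0000  (k_2=130.0000)
row 2: -8.0000x + 20.0000y = 60.0000  (k_3=-10.0000)
row 3: 0.0000x + 10.0000y = 50.0000  (k_4=0.0000)
Cramer on rows 1–2 → x = 5.0000, y = 5.0000
check cable 4: ‖A_4−P‖² = 25.0000 ≈ L_4² = 25.0000 ✓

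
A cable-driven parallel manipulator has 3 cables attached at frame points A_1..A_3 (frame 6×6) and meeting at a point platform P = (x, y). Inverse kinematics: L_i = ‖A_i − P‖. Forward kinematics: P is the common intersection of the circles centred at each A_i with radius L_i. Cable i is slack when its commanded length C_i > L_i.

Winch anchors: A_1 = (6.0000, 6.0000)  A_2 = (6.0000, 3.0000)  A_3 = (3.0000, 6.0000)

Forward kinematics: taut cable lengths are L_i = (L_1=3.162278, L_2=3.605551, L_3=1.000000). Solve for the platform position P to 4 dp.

circle eqns → linear via eq_j − eq_1; set q_j = A_j·A_j − L_j²
q_1 = 36.0000+36.0000−10.0000 = 62.0000
0.0000·x + 6.0000·y = q_1−q_2 = 30.0000
6.0000·x + 0.0000·y = q_1−q_3 = 18.0000
solve first two rows → x=3.0000, y=5.0000

(3.0000, 5.0000)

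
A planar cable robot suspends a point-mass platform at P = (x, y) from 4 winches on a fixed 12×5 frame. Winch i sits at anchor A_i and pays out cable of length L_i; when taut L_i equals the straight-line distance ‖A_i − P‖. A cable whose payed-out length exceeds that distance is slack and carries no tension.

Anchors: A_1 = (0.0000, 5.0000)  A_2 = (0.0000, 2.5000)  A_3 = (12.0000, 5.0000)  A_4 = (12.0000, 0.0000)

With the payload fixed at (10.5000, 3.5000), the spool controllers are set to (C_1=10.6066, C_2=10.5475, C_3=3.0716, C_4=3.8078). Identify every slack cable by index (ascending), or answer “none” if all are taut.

i=1: geometric 10.6066 vs commanded 10.6066 ⇒ taut
i=2: geometric 10.5475 vs commanded 10.5475 ⇒ taut
i=3: geometric 2.1213 vs commanded 3.0716 ⇒ slack
i=4: geometric 3.8079 vs commanded 3.8078 ⇒ taut

3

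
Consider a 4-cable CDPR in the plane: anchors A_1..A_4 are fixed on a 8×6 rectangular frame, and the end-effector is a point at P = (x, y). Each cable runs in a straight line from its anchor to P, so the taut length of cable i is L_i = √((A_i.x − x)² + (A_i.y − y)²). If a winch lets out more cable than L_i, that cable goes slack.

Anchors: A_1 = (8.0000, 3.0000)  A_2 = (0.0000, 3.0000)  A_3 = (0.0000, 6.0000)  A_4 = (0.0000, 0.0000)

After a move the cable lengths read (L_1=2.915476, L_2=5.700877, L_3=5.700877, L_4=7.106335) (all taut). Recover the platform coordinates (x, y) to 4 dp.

(5.5000, 4.5000)

circle eqns → linear via eq_j − eq_1; set q_j = A_j·A_j − L_j²
q_1 = 64.0000+9.0000−8.5000 = 64.5000
16.0000·x + 0.0000·y = q_1−q_2 = 88.0000
16.0000·x − 6.0000·y = q_1−q_3 = 61.0000
16.0000·x + 6.0000·y = q_1−q_4 = 115.0000
solve first two rows → x=5.5000, y=4.5000
check cable 4: ‖A_4−P‖² = 50.5000 ≈ L_4² = 50.5000 ✓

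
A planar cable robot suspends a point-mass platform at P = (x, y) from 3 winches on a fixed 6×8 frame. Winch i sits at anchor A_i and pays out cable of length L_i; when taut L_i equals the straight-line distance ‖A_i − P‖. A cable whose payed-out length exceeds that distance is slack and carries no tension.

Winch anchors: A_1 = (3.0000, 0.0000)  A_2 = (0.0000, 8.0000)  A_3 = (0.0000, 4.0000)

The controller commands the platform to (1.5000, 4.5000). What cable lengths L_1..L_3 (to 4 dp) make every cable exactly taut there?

L_1: Δ = A_1−P = (1.5000, -4.5000) → ‖Δ‖ = √22.5000 = 4.7434
L_2: Δ = A_2−P = (-1.5000, 3.5000) → ‖Δ‖ = √14.5000 = 3.8079
L_3: Δ = A_3−P = (-1.5000, -0.5000) → ‖Δ‖ = √2.5000 = 1.5811

(4.7434, 3.8079, 1.5811)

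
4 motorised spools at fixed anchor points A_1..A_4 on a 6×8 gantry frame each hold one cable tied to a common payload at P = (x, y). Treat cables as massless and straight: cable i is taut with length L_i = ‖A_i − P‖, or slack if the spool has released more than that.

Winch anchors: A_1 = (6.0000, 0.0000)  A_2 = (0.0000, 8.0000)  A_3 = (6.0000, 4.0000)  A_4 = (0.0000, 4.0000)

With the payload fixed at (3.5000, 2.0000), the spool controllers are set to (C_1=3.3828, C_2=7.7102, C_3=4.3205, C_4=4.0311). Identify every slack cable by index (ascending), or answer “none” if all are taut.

cable 1: √((2.5000)²+(-2.0000)²)=3.2016, C_1=3.3828: slack
cable 2: √((-3.5000)²+(6.0000)²)=6.9462, C_2=7.7102: slack
cable 3: √((2.5000)²+(2.0000)²)=3.2016, C_3=4.3205: slack
cable 4: √((-3.5000)²+(2.0000)²)=4.0311, C_4=4.0311: taut

1, 2, 3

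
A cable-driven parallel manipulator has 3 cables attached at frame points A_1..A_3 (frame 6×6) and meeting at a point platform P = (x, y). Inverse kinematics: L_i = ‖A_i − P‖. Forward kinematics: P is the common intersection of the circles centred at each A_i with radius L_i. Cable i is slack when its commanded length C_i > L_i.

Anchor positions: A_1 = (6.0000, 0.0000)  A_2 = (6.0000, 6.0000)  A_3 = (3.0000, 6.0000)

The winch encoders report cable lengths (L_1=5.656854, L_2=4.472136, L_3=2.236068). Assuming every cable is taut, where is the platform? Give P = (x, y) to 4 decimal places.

(2.0000, 4.0000)

expand ‖A_i−P‖²=L_i² and subtract eq 1 (q_i ≔ ‖A_i‖²−L_i²)
q_1 = 36.0000+0.0000−32.0000 = 4.0000
eq1−eq2 → [0.0000  -12.0000]·P = -48.0000
eq1−eq3 → [6.0000  -12.0000]·P = -36.0000
2×2 solve → P = (2.0000, 4.0000)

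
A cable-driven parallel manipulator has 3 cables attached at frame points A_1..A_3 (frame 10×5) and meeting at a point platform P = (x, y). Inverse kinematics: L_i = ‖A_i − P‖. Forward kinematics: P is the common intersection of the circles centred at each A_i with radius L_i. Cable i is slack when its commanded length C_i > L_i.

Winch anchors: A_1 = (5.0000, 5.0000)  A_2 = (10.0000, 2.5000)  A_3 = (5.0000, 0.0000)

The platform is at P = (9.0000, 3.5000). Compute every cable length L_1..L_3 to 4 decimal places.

(4.2720, 1.4142, 5.3151)

L_1 = √((5.0000−9.0000)² + (5.0000−3.5000)²) = 4.2720
L_2 = √((10.0000−9.0000)² + (2.5000−3.5000)²) = 1.4142
L_3 = √((5.0000−9.0000)² + (0.0000−3.5000)²) = 5.3151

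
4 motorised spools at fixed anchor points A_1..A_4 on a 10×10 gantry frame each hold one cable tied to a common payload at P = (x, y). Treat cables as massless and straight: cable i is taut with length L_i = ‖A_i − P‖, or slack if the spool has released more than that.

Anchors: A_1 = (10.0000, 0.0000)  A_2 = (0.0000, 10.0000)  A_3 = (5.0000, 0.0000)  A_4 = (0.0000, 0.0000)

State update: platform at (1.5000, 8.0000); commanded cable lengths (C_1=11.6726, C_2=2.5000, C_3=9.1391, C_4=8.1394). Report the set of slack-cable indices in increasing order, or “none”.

3

cable 1: L_1 = ‖A_1−P‖ = 11.6726;  C_1 = 11.6726 → taut
cable 2: L_2 = ‖A_2−P‖ = 2.5000;  C_2 = 2.5000 → taut
cable 3: L_3 = ‖A_3−P‖ = 8.7321;  C_3 = 9.1391 → slack
cable 4: L_4 = ‖A_4−P‖ = 8.1394;  C_4 = 8.1394 → taut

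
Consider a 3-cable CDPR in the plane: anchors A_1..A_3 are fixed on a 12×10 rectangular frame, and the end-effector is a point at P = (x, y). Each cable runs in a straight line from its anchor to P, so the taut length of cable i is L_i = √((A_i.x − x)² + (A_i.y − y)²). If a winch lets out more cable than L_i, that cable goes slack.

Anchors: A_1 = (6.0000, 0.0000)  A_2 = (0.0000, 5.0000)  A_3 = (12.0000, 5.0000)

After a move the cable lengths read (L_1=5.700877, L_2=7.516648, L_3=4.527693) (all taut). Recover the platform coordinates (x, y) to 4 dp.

expand ‖A_i−P‖²=L_i² and subtract eq 1 (k_i ≔ ‖A_i‖²−L_i²)
k_1 = 36.0000+0.0000−32.5000 = 3.5000
eq1−eq2 → [12.0000  -10.0000]·P = 35.0000
eq1−eq3 → [-12.0000  -10.0000]·P = -145.0000
2×2 solve → P = (7.5000, 5.5000)

(7.5000, 5.5000)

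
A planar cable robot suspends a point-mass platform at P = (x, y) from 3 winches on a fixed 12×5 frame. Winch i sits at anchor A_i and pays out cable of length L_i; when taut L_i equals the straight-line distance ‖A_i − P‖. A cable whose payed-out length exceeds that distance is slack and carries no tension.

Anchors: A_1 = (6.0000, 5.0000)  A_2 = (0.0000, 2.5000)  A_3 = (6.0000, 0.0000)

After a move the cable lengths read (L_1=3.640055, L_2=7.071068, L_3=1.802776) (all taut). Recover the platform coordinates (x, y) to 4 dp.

circle eqns → linear via eq_j − eq_1; set c_j = A_j·A_j − L_j²
c_1 = 36.0000+25.0000−13.2500 = 47.7500
12.0000·x + 5.0000·y = c_1−c_2 = 91.5000
0.0000·x + 10.0000·y = c_1−c_3 = 15.0000
solve first two rows → x=7.0000, y=1.5000

(7.0000, 1.5000)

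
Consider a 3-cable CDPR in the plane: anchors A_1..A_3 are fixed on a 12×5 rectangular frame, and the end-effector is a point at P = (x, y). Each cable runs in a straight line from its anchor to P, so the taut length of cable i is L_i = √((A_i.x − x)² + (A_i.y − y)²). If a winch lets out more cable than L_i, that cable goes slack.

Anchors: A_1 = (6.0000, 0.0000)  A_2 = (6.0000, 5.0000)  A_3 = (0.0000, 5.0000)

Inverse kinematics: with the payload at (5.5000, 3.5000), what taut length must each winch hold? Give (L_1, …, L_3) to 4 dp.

cable 1: Δx=0.5000, Δy=-3.5000; L_1 = √(Δx²+Δy²) = 3.5355
cable 2: Δx=0.5000, Δy=1.5000; L_2 = √(Δx²+Δy²) = 1.5811
cable 3: Δx=-5.5000, Δy=1.5000; L_3 = √(Δx²+Δy²) = 5.7009

(3.5355, 1.5811, 5.7009)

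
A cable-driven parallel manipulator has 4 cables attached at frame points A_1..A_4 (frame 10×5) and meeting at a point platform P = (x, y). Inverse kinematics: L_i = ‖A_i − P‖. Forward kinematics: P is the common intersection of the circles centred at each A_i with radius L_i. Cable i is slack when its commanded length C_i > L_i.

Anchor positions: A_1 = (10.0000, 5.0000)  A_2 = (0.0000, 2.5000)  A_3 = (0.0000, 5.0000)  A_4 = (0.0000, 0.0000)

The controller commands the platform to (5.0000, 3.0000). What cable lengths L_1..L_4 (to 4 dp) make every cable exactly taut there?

(5.3852, 5.0249, 5.3852, 5.8310)

L_1: Δ = A_1−P = (5.0000, 2.0000) → ‖Δ‖ = √29.0000 = 5.3852
L_2: Δ = A_2−P = (-5.0000, -0.5000) → ‖Δ‖ = √25.2500 = 5.0249
L_3: Δ = A_3−P = (-5.0000, 2.0000) → ‖Δ‖ = √29.0000 = 5.3852
L_4: Δ = A_4−P = (-5.0000, -3.0000) → ‖Δ‖ = √34.0000 = 5.8310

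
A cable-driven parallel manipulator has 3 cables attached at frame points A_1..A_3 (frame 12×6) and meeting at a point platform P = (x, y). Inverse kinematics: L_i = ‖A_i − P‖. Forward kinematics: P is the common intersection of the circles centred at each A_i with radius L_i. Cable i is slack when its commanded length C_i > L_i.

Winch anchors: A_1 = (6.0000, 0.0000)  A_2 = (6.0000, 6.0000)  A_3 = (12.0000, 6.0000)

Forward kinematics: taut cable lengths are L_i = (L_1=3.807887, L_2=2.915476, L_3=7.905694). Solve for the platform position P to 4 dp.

(4.5000, 3.5000)

each cable: (A_i−P)·(A_i−P) = L_i²; let k_i = ‖A_i‖²−L_i²
k_1 = 36.0000+0.0000−14.5000 = 21.5000
row 1: 0.0000x − 12.0000y = -42.0000  (k_2=63.5000)
row 2: -12.0000x − 12.0000y = -96.0000  (k_3=117.5000)
Cramer on rows 1–2 → x = 4.5000, y = 3.5000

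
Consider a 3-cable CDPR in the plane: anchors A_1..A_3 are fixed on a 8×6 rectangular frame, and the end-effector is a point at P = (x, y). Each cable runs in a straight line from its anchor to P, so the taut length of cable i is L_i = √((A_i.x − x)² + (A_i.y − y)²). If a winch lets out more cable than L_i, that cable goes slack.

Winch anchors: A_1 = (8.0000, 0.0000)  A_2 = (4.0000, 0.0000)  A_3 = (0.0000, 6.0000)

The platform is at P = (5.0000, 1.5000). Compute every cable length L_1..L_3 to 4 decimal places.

L_1: Δ = A_1−P = (3.0000, -1.5000) → ‖Δ‖ = √11.2500 = 3.3541
L_2: Δ = A_2−P = (-1.0000, -1.5000) → ‖Δ‖ = √3.2500 = 1.8028
L_3: Δ = A_3−P = (-5.0000, 4.5000) → ‖Δ‖ = √45.2500 = 6.7268

(3.3541, 1.8028, 6.7268)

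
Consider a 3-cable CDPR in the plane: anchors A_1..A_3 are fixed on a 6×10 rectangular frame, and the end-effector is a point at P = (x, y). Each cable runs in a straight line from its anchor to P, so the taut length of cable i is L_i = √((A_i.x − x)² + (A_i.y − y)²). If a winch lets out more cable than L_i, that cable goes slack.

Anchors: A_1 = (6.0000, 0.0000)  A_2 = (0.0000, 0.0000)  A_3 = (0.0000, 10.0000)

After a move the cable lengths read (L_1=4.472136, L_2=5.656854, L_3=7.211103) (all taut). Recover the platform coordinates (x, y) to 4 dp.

(4.0000, 4.0000)

circle eqns → linear via eq_j − eq_1; set q_j = A_j·A_j − L_j²
q_1 = 36.0000+0.0000−20.0000 = 16.0000
12.0000·x + 0.0000·y = q_1−q_2 = 48.0000
12.0000·x − 20.0000·y = q_1−q_3 = -32.0000
solve first two rows → x=4.0000, y=4.0000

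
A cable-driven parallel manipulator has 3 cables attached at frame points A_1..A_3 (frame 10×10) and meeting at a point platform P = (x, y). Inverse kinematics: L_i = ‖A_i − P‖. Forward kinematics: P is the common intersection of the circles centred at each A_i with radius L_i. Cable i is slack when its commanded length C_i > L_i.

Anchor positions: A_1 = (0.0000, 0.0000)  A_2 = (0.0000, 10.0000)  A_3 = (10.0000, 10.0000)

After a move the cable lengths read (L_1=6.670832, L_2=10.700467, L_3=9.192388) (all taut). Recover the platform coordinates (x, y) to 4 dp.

(6.5000, 1.5000)

expand ‖A_i−P‖²=L_i² and subtract eq 1 (q_i ≔ ‖A_i‖²−L_i²)
q_1 = 0.0000+0.0000−44.5000 = -44.5000
eq1−eq2 → [0.0000  -20.0000]·P = -30.0000
eq1−eq3 → [-20.0000  -20.0000]·P = -160.0000
2×2 solve → P = (6.5000, 1.5000)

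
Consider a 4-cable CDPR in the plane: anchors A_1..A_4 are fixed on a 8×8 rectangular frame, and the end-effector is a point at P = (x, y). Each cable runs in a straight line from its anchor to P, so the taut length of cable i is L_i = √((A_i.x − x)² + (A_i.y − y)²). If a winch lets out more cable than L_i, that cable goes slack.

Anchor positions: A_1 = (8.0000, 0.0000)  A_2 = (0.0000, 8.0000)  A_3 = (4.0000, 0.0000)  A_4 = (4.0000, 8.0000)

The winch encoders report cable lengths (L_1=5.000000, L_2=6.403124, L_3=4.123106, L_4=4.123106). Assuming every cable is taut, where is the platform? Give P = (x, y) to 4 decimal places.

(5.0000, 4.0000)

each cable: (A_i−P)·(A_i−P) = L_i²; let q_i = ‖A_i‖²−L_i²
q_1 = 64.0000+0.0000−25.0000 = 39.0000
row 1: 16.0000x − 16.0000y = 16.0000  (q_2=23.0000)
row 2: 8.0000x + 0.0000y = 40.0000  (q_3=-1.0000)
row 3: 8.0000x − 16.0000y = -24.0000  (q_4=63.0000)
Cramer on rows 1–2 → x = 5.0000, y = 4.0000
check cable 4: ‖A_4−P‖² = 17.0000 ≈ L_4² = 17.0000 ✓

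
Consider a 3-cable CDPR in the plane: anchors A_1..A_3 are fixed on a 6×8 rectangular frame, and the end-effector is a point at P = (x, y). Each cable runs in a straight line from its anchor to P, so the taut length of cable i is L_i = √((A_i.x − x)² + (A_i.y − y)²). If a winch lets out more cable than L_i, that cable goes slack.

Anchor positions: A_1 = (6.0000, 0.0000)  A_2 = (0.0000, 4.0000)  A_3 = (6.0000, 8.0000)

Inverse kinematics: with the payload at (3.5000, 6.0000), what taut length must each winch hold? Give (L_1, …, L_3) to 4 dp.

(6.5000, 4.0311, 3.2016)

L_1 = √((6.0000−3.5000)² + (0.0000−6.0000)²) = 6.5000
L_2 = √((0.0000−3.5000)² + (4.0000−6.0000)²) = 4.0311
L_3 = √((6.0000−3.5000)² + (8.0000−6.0000)²) = 3.2016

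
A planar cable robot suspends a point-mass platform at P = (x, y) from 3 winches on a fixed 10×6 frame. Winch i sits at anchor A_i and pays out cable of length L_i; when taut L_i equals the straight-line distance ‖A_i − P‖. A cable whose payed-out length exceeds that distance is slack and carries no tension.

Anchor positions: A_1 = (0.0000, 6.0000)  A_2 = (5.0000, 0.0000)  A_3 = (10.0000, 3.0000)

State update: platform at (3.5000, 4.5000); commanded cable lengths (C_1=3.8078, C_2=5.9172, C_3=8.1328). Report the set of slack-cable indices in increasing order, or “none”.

cable 1: L_1 = ‖A_1−P‖ = 3.8079;  C_1 = 3.8078 → taut
cable 2: L_2 = ‖A_2−P‖ = 4.7434;  C_2 = 5.9172 → slack
cable 3: L_3 = ‖A_3−P‖ = 6.6708;  C_3 = 8.1328 → slack

2, 3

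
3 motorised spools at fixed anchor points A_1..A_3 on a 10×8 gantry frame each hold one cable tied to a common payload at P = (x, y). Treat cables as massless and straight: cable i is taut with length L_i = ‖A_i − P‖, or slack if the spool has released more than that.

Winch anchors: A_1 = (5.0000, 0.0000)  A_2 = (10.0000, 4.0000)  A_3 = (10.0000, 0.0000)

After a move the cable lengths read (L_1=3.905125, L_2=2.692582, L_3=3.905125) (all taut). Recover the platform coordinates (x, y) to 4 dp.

(7.5000, 3.0000)

expand ‖A_i−P‖²=L_i² and subtract eq 1 (q_i ≔ ‖A_i‖²−L_i²)
q_1 = 25.0000+0.0000−15.2500 = 9.7500
eq1−eq2 → [-10.0000  -8.0000]·P = -99.0000
eq1−eq3 → [-10.0000  0.0000]·P = -75.0000
2×2 solve → P = (7.5000, 3.0000)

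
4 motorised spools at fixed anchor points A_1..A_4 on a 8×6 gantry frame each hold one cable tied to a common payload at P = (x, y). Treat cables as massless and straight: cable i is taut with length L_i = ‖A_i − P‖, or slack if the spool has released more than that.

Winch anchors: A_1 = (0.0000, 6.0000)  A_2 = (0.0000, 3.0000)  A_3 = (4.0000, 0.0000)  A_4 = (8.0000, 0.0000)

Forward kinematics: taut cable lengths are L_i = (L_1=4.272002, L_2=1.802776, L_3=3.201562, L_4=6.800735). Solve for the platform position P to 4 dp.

(1.5000, 2.0000)

expand ‖A_i−P‖²=L_i² and subtract eq 1 (k_i ≔ ‖A_i‖²−L_i²)
k_1 = 0.0000+36.0000−18.2500 = 17.7500
eq1−eq2 → [0.0000  6.0000]·P = 12.0000
eq1−eq3 → [-8.0000  12.0000]·P = 12.0000
eq1−eq4 → [-16.0000  12.0000]·P = 0.0000
2×2 solve → P = (1.5000, 2.0000)
check cable 4: ‖A_4−P‖² = 46.2500 ≈ L_4² = 46.2500 ✓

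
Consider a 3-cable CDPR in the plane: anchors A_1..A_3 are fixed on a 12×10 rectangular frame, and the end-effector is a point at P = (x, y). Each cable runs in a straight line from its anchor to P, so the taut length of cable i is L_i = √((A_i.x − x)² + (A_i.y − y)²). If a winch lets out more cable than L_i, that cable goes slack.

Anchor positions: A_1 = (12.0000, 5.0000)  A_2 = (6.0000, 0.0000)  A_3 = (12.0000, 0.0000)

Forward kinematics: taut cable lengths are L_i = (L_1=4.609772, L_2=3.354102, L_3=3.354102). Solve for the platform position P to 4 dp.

expand ‖A_i−P‖²=L_i² and subtract eq 1 (c_i ≔ ‖A_i‖²−L_i²)
c_1 = 144.0000+25.0000−21.2500 = 147.7500
eq1−eq2 → [12.0000  10.0000]·P = 123.0000
eq1−eq3 → [0.0000  10.0000]·P = 15.0000
2×2 solve → P = (9.0000, 1.5000)

(9.0000, 1.5000)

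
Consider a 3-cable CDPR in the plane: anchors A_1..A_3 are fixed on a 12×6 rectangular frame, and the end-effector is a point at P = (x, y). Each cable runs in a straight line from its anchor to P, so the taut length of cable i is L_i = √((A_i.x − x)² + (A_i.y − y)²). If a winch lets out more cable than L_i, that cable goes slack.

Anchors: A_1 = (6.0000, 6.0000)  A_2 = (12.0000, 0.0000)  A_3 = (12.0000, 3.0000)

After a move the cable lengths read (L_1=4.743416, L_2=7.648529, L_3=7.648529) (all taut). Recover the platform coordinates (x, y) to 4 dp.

(4.5000, 1.5000)

expand ‖A_i−P‖²=L_i² and subtract eq 1 (k_i ≔ ‖A_i‖²−L_i²)
k_1 = 36.0000+36.0000−22.5000 = 49.5000
eq1−eq2 → [-12.0000  12.0000]·P = -36.0000
eq1−eq3 → [-12.0000  6.0000]·P = -45.0000
2×2 solve → P = (4.5000, 1.5000)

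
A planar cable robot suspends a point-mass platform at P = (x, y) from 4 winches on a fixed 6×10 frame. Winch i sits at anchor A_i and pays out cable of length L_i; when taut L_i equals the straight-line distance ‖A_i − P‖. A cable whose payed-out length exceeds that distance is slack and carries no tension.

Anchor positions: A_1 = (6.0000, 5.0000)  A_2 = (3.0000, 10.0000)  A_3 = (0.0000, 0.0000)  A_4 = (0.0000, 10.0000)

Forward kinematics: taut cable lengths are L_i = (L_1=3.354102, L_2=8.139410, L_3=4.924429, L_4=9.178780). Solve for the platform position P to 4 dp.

expand ‖A_i−P‖²=L_i² and subtract eq 1 (k_i ≔ ‖A_i‖²−L_i²)
k_1 = 36.0000+25.0000−11.2500 = 49.7500
eq1−eq2 → [6.0000  -10.0000]·P = 7.0000
eq1−eq3 → [12.0000  10.0000]·P = 74.0000
eq1−eq4 → [12.0000  -10.0000]·P = 34.0000
2×2 solve → P = (4.5000, 2.0000)
check cable 4: ‖A_4−P‖² = 84.2500 ≈ L_4² = 84.2500 ✓

(4.5000, 2.0000)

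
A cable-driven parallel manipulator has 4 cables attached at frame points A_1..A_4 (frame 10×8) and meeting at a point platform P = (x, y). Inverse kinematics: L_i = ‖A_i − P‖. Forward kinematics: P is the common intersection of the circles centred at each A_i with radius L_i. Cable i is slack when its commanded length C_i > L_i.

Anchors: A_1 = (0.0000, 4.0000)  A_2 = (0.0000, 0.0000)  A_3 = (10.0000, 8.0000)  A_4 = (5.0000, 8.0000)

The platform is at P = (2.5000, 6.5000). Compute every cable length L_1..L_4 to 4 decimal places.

(3.5355, 6.9642, 7.6485, 2.9155)

L_1: Δ = A_1−P = (-2.5000, -2.5000) → ‖Δ‖ = √12.5000 = 3.5355
L_2: Δ = A_2−P = (-2.5000, -6.5000) → ‖Δ‖ = √48.5000 = 6.9642
L_3: Δ = A_3−P = (7.5000, 1.5000) → ‖Δ‖ = √58.5000 = 7.6485
L_4: Δ = A_4−P = (2.5000, 1.5000) → ‖Δ‖ = √8.5000 = 2.9155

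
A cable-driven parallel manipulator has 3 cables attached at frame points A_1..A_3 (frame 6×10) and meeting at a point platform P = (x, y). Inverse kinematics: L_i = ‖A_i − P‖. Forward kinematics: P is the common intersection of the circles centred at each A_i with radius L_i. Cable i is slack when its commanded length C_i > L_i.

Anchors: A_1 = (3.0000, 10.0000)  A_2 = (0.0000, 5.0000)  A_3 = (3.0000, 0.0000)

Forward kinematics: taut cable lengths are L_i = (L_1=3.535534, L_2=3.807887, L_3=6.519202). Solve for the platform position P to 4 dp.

(3.5000, 6.5000)

each cable: (A_i−P)·(A_i−P) = L_i²; let c_i = ‖A_i‖²−L_i²
c_1 = 9.0000+100.0000−12.5000 = 96.5000
row 1: 6.0000x + 10.0000y = 86.0000  (c_2=10.5000)
row 2: 0.0000x + 20.0000y = 130.0000  (c_3=-33.5000)
Cramer on rows 1–2 → x = 3.5000, y = 6.5000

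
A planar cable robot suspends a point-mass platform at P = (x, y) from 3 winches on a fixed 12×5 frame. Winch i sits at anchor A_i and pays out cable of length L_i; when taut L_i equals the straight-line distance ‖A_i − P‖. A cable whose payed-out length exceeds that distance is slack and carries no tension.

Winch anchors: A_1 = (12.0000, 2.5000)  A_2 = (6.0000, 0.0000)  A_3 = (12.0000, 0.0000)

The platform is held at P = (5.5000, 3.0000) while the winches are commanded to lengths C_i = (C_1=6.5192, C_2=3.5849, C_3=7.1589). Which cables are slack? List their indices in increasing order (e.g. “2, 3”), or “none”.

2

cable 1: √((6.5000)²+(-0.5000)²)=6.5192, C_1=6.5192: taut
cable 2: √((0.5000)²+(-3.0000)²)=3.0414, C_2=3.5849: slack
cable 3: √((6.5000)²+(-3.0000)²)=7.1589, C_3=7.1589: taut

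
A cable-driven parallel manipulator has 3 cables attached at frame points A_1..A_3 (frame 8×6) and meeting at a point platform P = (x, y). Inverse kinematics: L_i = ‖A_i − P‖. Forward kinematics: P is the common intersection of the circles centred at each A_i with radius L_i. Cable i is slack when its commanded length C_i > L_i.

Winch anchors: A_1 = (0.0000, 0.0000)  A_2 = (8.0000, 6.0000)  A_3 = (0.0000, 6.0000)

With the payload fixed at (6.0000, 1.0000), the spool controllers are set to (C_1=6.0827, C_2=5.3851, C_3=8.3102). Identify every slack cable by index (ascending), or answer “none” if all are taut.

3

cable 1: √((-6.0000)²+(-1.0000)²)=6.0828, C_1=6.0827: taut
cable 2: √((2.0000)²+(5.0000)²)=5.3852, C_2=5.3851: taut
cable 3: √((-6.0000)²+(5.0000)²)=7.8102, C_3=8.3102: slack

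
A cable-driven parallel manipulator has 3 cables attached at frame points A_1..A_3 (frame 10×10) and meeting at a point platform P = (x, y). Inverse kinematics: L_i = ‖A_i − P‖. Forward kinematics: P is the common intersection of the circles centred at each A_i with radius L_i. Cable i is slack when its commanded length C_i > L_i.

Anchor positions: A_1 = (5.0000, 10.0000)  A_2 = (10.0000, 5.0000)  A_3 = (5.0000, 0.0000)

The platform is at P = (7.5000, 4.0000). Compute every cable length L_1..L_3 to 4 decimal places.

(6.5000, 2.6926, 4.7170)

L_1 = √((5.0000−7.5000)² + (10.0000−4.0000)²) = 6.5000
L_2 = √((10.0000−7.5000)² + (5.0000−4.0000)²) = 2.6926
L_3 = √((5.0000−7.5000)² + (0.0000−4.0000)²) = 4.7170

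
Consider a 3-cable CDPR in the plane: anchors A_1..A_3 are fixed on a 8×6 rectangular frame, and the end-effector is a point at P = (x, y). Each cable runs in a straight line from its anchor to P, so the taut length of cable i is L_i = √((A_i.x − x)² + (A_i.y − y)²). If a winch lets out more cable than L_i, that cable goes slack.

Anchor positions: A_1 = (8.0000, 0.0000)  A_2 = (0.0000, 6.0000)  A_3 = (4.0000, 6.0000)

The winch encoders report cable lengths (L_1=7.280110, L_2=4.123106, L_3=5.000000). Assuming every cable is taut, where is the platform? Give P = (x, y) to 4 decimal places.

(1.0000, 2.0000)

expand ‖A_i−P‖²=L_i² and subtract eq 1 (c_i ≔ ‖A_i‖²−L_i²)
c_1 = 64.0000+0.0000−53.0000 = 11.0000
eq1−eq2 → [16.0000  -12.0000]·P = -8.0000
eq1−eq3 → [8.0000  -12.0000]·P = -16.0000
2×2 solve → P = (1.0000, 2.0000)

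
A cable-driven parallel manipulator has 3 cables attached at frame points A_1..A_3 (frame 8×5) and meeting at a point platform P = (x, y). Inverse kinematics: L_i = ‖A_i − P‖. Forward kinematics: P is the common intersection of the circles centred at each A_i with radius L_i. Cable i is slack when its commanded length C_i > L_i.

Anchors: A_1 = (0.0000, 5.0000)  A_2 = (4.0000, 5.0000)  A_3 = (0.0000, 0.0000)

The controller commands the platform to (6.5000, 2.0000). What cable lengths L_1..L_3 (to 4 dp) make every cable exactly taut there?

cable 1: Δx=-6.5000, Δy=3.0000; L_1 = √(Δx²+Δy²) = 7.1589
cable 2: Δx=-2.5000, Δy=3.0000; L_2 = √(Δx²+Δy²) = 3.9051
cable 3: Δx=-6.5000, Δy=-2.0000; L_3 = √(Δx²+Δy²) = 6.8007

(7.1589, 3.9051, 6.8007)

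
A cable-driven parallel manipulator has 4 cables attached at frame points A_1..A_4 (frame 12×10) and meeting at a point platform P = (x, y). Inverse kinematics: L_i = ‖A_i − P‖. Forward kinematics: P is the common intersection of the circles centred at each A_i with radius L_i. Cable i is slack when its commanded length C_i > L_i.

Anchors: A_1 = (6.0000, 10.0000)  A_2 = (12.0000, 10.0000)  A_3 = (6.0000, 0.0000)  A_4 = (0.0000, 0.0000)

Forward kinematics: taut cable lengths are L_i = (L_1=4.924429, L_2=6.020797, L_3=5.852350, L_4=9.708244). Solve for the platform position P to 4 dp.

expand ‖A_i−P‖²=L_i² and subtract eq 1 (c_i ≔ ‖A_i‖²−L_i²)
c_1 = 36.0000+100.0000−24.2500 = 111.7500
eq1−eq2 → [-12.0000  0.0000]·P = -96.0000
eq1−eq3 → [0.0000  20.0000]·P = 110.0000
eq1−eq4 → [12.0000  20.0000]·P = 206.0000
2×2 solve → P = (8.0000, 5.5000)
check cable 4: ‖A_4−P‖² = 94.2500 ≈ L_4² = 94.2500 ✓

(8.0000, 5.5000)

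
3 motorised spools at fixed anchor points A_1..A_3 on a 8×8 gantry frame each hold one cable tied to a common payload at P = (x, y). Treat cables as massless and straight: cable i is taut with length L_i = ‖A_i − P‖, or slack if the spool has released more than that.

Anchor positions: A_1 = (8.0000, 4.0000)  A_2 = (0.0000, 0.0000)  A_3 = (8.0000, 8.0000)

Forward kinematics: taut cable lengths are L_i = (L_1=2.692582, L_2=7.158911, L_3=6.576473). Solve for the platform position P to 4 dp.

(7.0000, 1.5000)

expand ‖A_i−P‖²=L_i² and subtract eq 1 (c_i ≔ ‖A_i‖²−L_i²)
c_1 = 64.0000+16.0000−7.2500 = 72.7500
eq1−eq2 → [16.0000  8.0000]·P = 124.0000
eq1−eq3 → [0.0000  -8.0000]·P = -12.0000
2×2 solve → P = (7.0000, 1.5000)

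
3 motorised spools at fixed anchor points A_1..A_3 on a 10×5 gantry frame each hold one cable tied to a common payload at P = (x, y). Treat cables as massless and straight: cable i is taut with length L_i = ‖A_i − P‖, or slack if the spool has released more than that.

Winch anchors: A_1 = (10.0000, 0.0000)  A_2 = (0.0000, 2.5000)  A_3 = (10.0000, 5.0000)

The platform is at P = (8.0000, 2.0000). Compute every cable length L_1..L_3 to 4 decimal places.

cable 1: Δx=2.0000, Δy=-2.0000; L_1 = √(Δx²+Δy²) = 2.8284
cable 2: Δx=-8.0000, Δy=0.5000; L_2 = √(Δx²+Δy²) = 8.0156
cable 3: Δx=2.0000, Δy=3.0000; L_3 = √(Δx²+Δy²) = 3.6056

(2.8284, 8.0156, 3.6056)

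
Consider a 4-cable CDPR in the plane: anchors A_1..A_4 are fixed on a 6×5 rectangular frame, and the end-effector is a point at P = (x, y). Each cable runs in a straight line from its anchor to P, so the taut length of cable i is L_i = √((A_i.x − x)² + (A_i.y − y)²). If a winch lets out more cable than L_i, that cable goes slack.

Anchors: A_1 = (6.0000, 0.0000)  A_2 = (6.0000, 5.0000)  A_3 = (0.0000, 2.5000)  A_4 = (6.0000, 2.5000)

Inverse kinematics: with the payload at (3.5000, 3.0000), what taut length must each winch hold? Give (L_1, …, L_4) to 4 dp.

cable 1: Δx=2.5000, Δy=-3.0000; L_1 = √(Δx²+Δy²) = 3.9051
cable 2: Δx=2.5000, Δy=2.0000; L_2 = √(Δx²+Δy²) = 3.2016
cable 3: Δx=-3.5000, Δy=-0.5000; L_3 = √(Δx²+Δy²) = 3.5355
cable 4: Δx=2.5000, Δy=-0.5000; L_4 = √(Δx²+Δy²) = 2.5495

(3.9051, 3.2016, 3.5355, 2.5495)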